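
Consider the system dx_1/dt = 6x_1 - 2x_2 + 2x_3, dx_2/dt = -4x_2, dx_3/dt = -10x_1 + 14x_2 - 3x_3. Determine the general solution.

x_1(t) = K_1e^(2t) + K_2e^(-4t) - 2K_3e^(t), x_2(t) = K_2e^(-4t), x_3(t) = -2K_1e^(2t) - 4K_2e^(-4t) + 5K_3e^(t)

Coefficient matrix A = [[6, -2, 2], [0, -4, 0], [-10, 14, -3]].
det(A - λI) = 0 gives eigenvalues λ = 2, -4, 1.
For λ=2: eigenvector (1,0,-2).
For λ=-4: eigenvector (1,1,-4).
For λ=1: eigenvector (-2,0,5).
General solution: K_1e^(2t)(1,0,-2) + K_2e^(-4t)(1,1,-4) + K_3e^(t)(-2,0,5).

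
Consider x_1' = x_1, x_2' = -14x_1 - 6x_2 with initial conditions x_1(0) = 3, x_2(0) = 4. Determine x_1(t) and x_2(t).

x_1(t) = 3e^(t), x_2(t) = -6e^(t) + 10e^(-6t)

Coefficient matrix A = [[1, 0], [-14, -6]].
Characteristic polynomial det(A - λI) = λ^2 + 5λ - 6 = 0.
Eigenvalues λ = 1, -6.
For λ=1: (A-λI) row 2 is [-14, -7], so an eigenvector is (1, -2).
For λ=-6: (A-λI) row 1 is [7, 0], so an eigenvector is (0, -1).
General solution: K_1e^(t)(1,-2) + K_2e^(-6t)(0,-1).
Applying x_1(0)=3, x_2(0)=4 gives K_1=3, K_2=-10.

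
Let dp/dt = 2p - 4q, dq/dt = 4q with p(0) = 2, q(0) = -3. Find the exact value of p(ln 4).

A = [[2,-4],[0,4]]; eigenvalues λ = 2, 4.
Eigenvectors: (-1,0) for λ=2, (2,-1) for λ=4.
From the initial condition, c_1 = 4, c_2 = 3.
p(ln 4) = (4)(4^2)(-1) + (3)(4^4)(2) = 1472.

1472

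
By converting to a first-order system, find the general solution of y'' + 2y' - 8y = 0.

y(t) = c_1e^(-4t) + c_2e^(2t)

Let x_1 = y, x_2 = y'. Then x_1' = x_2 and x_2' = 8x_1 - 2x_2.
A = [[0,1],[8,-2]]; det(A-λI) = λ^2 + 2λ - 8.
Eigenvalues λ = -4, 2 with eigenvectors (1,-4), (1,2).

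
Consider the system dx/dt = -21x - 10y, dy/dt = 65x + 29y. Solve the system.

x(t) = c_1e^(4t)sin(5t) - c_1e^(4t)cos(5t) - c_2e^(4t)sin(5t) - c_2e^(4t)cos(5t), y(t) = -3c_1e^(4t)sin(5t) + 2c_1e^(4t)cos(5t) + 2c_2e^(4t)sin(5t) + 3c_2e^(4t)cos(5t)

Coefficient matrix A = [[-21, -10], [65, 29]].
Characteristic polynomial det(A - λI) = λ^2 - 8λ + 41 = 0.
Eigenvalues λ = 4 ± 5i (complex conjugate pair).
For λ=4+5i: an eigenvector is (-1,2) - i(1,-3) = (-1 - i, 2 + 3i).
A real fundamental pair from Re and Im of e^((4+5i)t)v: X_1 = e^(4t)(cos(5t)·(-1,2) + sin(5t)·(1,-3)), X_2 = e^(4t)(sin(5t)·(-1,2) - cos(5t)·(1,-3)).
General solution: c_1X_1 + c_2X_2.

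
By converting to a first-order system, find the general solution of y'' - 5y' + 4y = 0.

y(t) = c_1e^(t) + c_2e^(4t)

Let x_1 = y, x_2 = y'. Then x_1' = x_2 and x_2' = -4x_1 + 5x_2.
A = [[0,1],[-4,5]]; det(A-λI) = λ^2 - 5λ + 4.
Eigenvalues λ = 1, 4 with eigenvectors (1,1), (1,4).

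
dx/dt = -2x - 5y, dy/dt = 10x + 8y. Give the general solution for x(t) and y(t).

x(t) = -K_1e^(3t)sin(5t) + K_2e^(3t)cos(5t), y(t) = K_1e^(3t)sin(5t) + K_1e^(3t)cos(5t) + K_2e^(3t)sin(5t) - K_2e^(3t)cos(5t)

Coefficient matrix A = [[-2, -5], [10, 8]].
Characteristic polynomial det(A - λI) = λ^2 - 6λ + 34 = 0.
Eigenvalues λ = 3 ± 5i (complex conjugate pair).
For λ=3+5i: an eigenvector is (0,1) - i(-1,1) = (0 + i, 1 - i).
A real fundamental pair from Re and Im of e^((3+5i)t)v: X_1 = e^(3t)(cos(5t)·(0,1) + sin(5t)·(-1,1)), X_2 = e^(3t)(sin(5t)·(0,1) - cos(5t)·(-1,1)).
General solution: K_1X_1 + K_2X_2.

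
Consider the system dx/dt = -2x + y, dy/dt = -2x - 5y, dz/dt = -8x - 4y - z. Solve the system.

Coefficient matrix A = [[-2, 1, 0], [-2, -5, 0], [-8, -4, -1]].
det(A - λI) = 0 gives eigenvalues λ = -3, -4, -1.
For λ=-3: eigenvector (1,-1,2).
For λ=-4: eigenvector (1,-2,0).
For λ=-1: eigenvector (0,0,1).
General solution: K_1e^(-3t)(1,-1,2) + K_2e^(-4t)(1,-2,0) + K_3e^(-t)(0,0,1).

x(t) = K_1e^(-3t) + K_2e^(-4t), y(t) = -K_1e^(-3t) - 2K_2e^(-4t), z(t) = 2K_1e^(-3t) + K_3e^(-t)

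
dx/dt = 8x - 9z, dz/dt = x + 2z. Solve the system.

x(t) = -3c_1e^(5t) - 3c_2te^(5t) + 2c_2e^(5t), z(t) = -c_1e^(5t) - c_2te^(5t) + c_2e^(5t)

Coefficient matrix A = [[8, -9], [1, 2]].
Characteristic polynomial det(A - λI) = λ^2 - 10λ + 25 = 0.
Single eigenvalue λ = 5 with algebraic multiplicity 2.
Eigenvector v = (-3,-1); generalized eigenvector w with (A-λI)w=v is (2,1).
General solution: e^(5t)[c_1·v + c_2·(t·v + w)].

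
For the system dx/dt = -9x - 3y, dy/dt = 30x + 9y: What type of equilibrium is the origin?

A = [[-9,-3],[30,9]]; det(A-λI) = λ^2 + 9.
λ = 0 ± 3i: zero real part.

center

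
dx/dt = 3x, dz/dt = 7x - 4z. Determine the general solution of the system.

x(t) = -C_2e^(3t), z(t) = C_1e^(-4t) - C_2e^(3t)

Coefficient matrix A = [[3, 0], [7, -4]].
Characteristic polynomial det(A - λI) = λ^2 + λ - 12 = 0.
Eigenvalues λ = -4, 3.
For λ=-4: (A-λI) row 1 is [7, 0], so an eigenvector is (0, 1).
For λ=3: (A-λI) row 2 is [7, -7], so an eigenvector is (-1, -1).
General solution: C_1e^(-4t)(0,1) + C_2e^(3t)(-1,-1).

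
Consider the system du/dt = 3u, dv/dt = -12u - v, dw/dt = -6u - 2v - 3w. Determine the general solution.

Coefficient matrix A = [[3, 0, 0], [-12, -1, 0], [-6, -2, -3]].
det(A - λI) = 0 gives eigenvalues λ = 3, -1, -3.
For λ=3: eigenvector (1,-3,0).
For λ=-1: eigenvector (0,1,-1).
For λ=-3: eigenvector (0,0,1).
General solution: C_1e^(3t)(1,-3,0) + C_2e^(-t)(0,1,-1) + C_3e^(-3t)(0,0,1).

u(t) = C_1e^(3t), v(t) = -3C_1e^(3t) + C_2e^(-t), w(t) = -C_2e^(-t) + C_3e^(-3t)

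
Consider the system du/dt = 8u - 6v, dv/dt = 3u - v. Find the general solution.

Coefficient matrix A = [[8, -6], [3, -1]].
Characteristic polynomial det(A - λI) = λ^2 - 7λ + 10 = 0.
Eigenvalues λ = 2, 5.
For λ=2: (A-λI) row 1 is [6, -6], so an eigenvector is (-1, -1).
For λ=5: (A-λI) row 1 is [3, -6], so an eigenvector is (2, 1).
General solution: c_1e^(2t)(-1,-1) + c_2e^(5t)(2,1).

u(t) = -c_1e^(2t) + 2c_2e^(5t), v(t) = -c_1e^(2t) + c_2e^(5t)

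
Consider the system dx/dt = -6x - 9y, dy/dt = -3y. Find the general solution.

Coefficient matrix A = [[-6, -9], [0, -3]].
Characteristic polynomial det(A - λI) = λ^2 + 9λ + 18 = 0.
Eigenvalues λ = -6, -3.
For λ=-6: (A-λI) row 1 is [0, -9], so an eigenvector is (-1, 0).
For λ=-3: (A-λI) row 1 is [-3, -9], so an eigenvector is (3, -1).
General solution: K_1e^(-6t)(-1,0) + K_2e^(-3t)(3,-1).

x(t) = -K_1e^(-6t) + 3K_2e^(-3t), y(t) = -K_2e^(-3t)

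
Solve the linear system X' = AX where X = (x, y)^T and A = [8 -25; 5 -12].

Coefficient matrix A = [[8, -25], [5, -12]].
Characteristic polynomial det(A - λI) = λ^2 + 4λ + 29 = 0.
Eigenvalues λ = -2 ± 5i (complex conjugate pair).
For λ=-2+5i: an eigenvector is (-1,0) - i(-2,-1) = (-1 + 2i, 0 + i).
A real fundamental pair from Re and Im of e^((-2+5i)t)v: X_1 = e^(-2t)(cos(5t)·(-1,0) + sin(5t)·(-2,-1)), X_2 = e^(-2t)(sin(5t)·(-1,0) - cos(5t)·(-2,-1)).
General solution: K_1X_1 + K_2X_2.

x(t) = -2K_1e^(-2t)sin(5t) - K_1e^(-2t)cos(5t) - K_2e^(-2t)sin(5t) + 2K_2e^(-2t)cos(5t), y(t) = -K_1e^(-2t)sin(5t) + K_2e^(-2t)cos(5t)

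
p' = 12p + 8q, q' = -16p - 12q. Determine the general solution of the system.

Coefficient matrix A = [[12, 8], [-16, -12]].
Characteristic polynomial det(A - λI) = λ^2 - 16 = 0.
Eigenvalues λ = -4, 4.
For λ=-4: (A-λI) row 1 is [16, 8], so an eigenvector is (1, -2).
For λ=4: (A-λI) row 1 is [8, 8], so an eigenvector is (1, -1).
General solution: C_1e^(-4t)(1,-2) + C_2e^(4t)(1,-1).

p(t) = C_1e^(-4t) + C_2e^(4t), q(t) = -2C_1e^(-4t) - C_2e^(4t)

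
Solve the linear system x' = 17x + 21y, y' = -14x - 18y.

Coefficient matrix A = [[17, 21], [-14, -18]].
Characteristic polynomial det(A - λI) = λ^2 + λ - 12 = 0.
Eigenvalues λ = 3, -4.
For λ=3: (A-λI) row 1 is [14, 21], so an eigenvector is (-3, 2).
For λ=-4: (A-λI) row 1 is [21, 21], so an eigenvector is (1, -1).
General solution: K_1e^(3t)(-3,2) + K_2e^(-4t)(1,-1).

x(t) = -3K_1e^(3t) + K_2e^(-4t), y(t) = 2K_1e^(3t) - K_2e^(-4t)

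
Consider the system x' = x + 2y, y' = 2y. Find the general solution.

Coefficient matrix A = [[1, 2], [0, 2]].
Characteristic polynomial det(A - λI) = λ^2 - 3λ + 2 = 0.
Eigenvalues λ = 2, 1.
For λ=2: (A-λI) row 1 is [-1, 2], so an eigenvector is (-2, -1).
For λ=1: (A-λI) row 1 is [0, 2], so an eigenvector is (-1, 0).
General solution: c_1e^(2t)(-2,-1) + c_2e^(t)(-1,0).

x(t) = -2c_1e^(2t) - c_2e^(t), y(t) = -c_1e^(2t)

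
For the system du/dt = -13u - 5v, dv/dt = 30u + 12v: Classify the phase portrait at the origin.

saddle

A = [[-13,-5],[30,12]]; det(A-λI) = λ^2 + λ - 6.
λ = 2, -3: opposite signs.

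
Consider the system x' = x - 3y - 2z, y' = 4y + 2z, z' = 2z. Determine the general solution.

Coefficient matrix A = [[1, -3, -2], [0, 4, 2], [0, 0, 2]].
det(A - λI) = 0 gives eigenvalues λ = 1, 4, 2.
For λ=1: eigenvector (1,0,0).
For λ=4: eigenvector (-1,1,0).
For λ=2: eigenvector (1,-1,1).
General solution: C_1e^(t)(1,0,0) + C_2e^(4t)(-1,1,0) + C_3e^(2t)(1,-1,1).

x(t) = C_1e^(t) - C_2e^(4t) + C_3e^(2t), y(t) = C_2e^(4t) - C_3e^(2t), z(t) = C_3e^(2t)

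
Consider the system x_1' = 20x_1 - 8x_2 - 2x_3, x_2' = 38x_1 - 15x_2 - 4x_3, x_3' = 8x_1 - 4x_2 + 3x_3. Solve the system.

x_1(t) = K_1e^(4t) + 4K_2e^(t) + 2K_3e^(3t), x_2(t) = 2K_1e^(4t) + 9K_2e^(t) + 4K_3e^(3t), x_3(t) = 2K_2e^(t) + K_3e^(3t)

Coefficient matrix A = [[20, -8, -2], [38, -15, -4], [8, -4, 3]].
det(A - λI) = 0 gives eigenvalues λ = 4, 1, 3.
For λ=4: eigenvector (1,2,0).
For λ=1: eigenvector (4,9,2).
For λ=3: eigenvector (2,4,1).
General solution: K_1e^(4t)(1,2,0) + K_2e^(t)(4,9,2) + K_3e^(3t)(2,4,1).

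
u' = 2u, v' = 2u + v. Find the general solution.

Coefficient matrix A = [[2, 0], [2, 1]].
Characteristic polynomial det(A - λI) = λ^2 - 3λ + 2 = 0.
Eigenvalues λ = 1, 2.
For λ=1: (A-λI) row 1 is [1, 0], so an eigenvector is (0, 1).
For λ=2: (A-λI) row 2 is [2, -1], so an eigenvector is (1, 2).
General solution: C_1e^(t)(0,1) + C_2e^(2t)(1,2).

u(t) = C_2e^(2t), v(t) = C_1e^(t) + 2C_2e^(2t)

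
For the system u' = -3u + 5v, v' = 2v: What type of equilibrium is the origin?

A = [[-3,5],[0,2]]; det(A-λI) = λ^2 + λ - 6.
λ = 2, -3: opposite signs.

saddle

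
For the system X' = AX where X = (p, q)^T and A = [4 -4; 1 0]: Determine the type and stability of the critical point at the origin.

A = [[4,-4],[1,0]]; det(A-λI) = λ^2 - 4λ + 4.
repeated λ = 2 with a single eigenvector.

unstable improper node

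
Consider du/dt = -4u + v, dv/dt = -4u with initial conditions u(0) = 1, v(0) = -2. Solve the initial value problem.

Coefficient matrix A = [[-4, 1], [-4, 0]].
Characteristic polynomial det(A - λI) = λ^2 + 4λ + 4 = 0.
Single eigenvalue λ = -2 with algebraic multiplicity 2.
Eigenvector v = (-1,-2); generalized eigenvector w with (A-λI)w=v is (1,1).
General solution: e^(-2t)[C_1·v + C_2·(t·v + w)].
Applying u(0)=1, v(0)=-2 gives C_1=3, C_2=4.

u(t) = -4te^(-2t) + e^(-2t), v(t) = -8te^(-2t) - 2e^(-2t)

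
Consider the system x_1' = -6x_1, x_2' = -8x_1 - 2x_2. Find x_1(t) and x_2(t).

Coefficient matrix A = [[-6, 0], [-8, -2]].
Characteristic polynomial det(A - λI) = λ^2 + 8λ + 12 = 0.
Eigenvalues λ = -6, -2.
For λ=-6: (A-λI) row 2 is [-8, 4], so an eigenvector is (1, 2).
For λ=-2: (A-λI) row 1 is [-4, 0], so an eigenvector is (0, -1).
General solution: c_1e^(-6t)(1,2) + c_2e^(-2t)(0,-1).

x_1(t) = c_1e^(-6t), x_2(t) = 2c_1e^(-6t) - c_2e^(-2t)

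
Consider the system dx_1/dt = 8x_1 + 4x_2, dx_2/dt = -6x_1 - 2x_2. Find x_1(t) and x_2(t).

x_1(t) = -2K_1e^(2t) - K_2e^(4t), x_2(t) = 3K_1e^(2t) + K_2e^(4t)

Coefficient matrix A = [[8, 4], [-6, -2]].
Characteristic polynomial det(A - λI) = λ^2 - 6λ + 8 = 0.
Eigenvalues λ = 2, 4.
For λ=2: (A-λI) row 1 is [6, 4], so an eigenvector is (-2, 3).
For λ=4: (A-λI) row 1 is [4, 4], so an eigenvector is (-1, 1).
General solution: K_1e^(2t)(-2,3) + K_2e^(4t)(-1,1).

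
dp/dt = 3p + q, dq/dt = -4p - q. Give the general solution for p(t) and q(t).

p(t) = -C_1e^(t) - C_2te^(t) + C_2e^(t), q(t) = 2C_1e^(t) + 2C_2te^(t) - 3C_2e^(t)

Coefficient matrix A = [[3, 1], [-4, -1]].
Characteristic polynomial det(A - λI) = λ^2 - 2λ + 1 = 0.
Single eigenvalue λ = 1 with algebraic multiplicity 2.
Eigenvector v = (-1,2); generalized eigenvector w with (A-λI)w=v is (1,-3).
General solution: e^(t)[C_1·v + C_2·(t·v + w)].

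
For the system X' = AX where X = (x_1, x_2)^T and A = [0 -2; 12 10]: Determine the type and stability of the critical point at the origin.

unstable node

A = [[0,-2],[12,10]]; det(A-λI) = λ^2 - 10λ + 24.
λ = 4, 6: both positive.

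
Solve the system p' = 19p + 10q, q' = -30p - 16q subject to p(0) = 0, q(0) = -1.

Coefficient matrix A = [[19, 10], [-30, -16]].
Characteristic polynomial det(A - λI) = λ^2 - 3λ - 4 = 0.
Eigenvalues λ = 4, -1.
For λ=4: (A-λI) row 1 is [15, 10], so an eigenvector is (2, -3).
For λ=-1: (A-λI) row 1 is [20, 10], so an eigenvector is (-1, 2).
General solution: K_1e^(4t)(2,-3) + K_2e^(-t)(-1,2).
Applying p(0)=0, q(0)=-1 gives K_1=-1, K_2=-2.

p(t) = -2e^(4t) + 2e^(-t), q(t) = 3e^(4t) - 4e^(-t)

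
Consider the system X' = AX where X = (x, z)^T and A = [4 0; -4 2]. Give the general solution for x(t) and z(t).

Coefficient matrix A = [[4, 0], [-4, 2]].
Characteristic polynomial det(A - λI) = λ^2 - 6λ + 8 = 0.
Eigenvalues λ = 4, 2.
For λ=4: (A-λI) row 2 is [-4, -2], so an eigenvector is (1, -2).
For λ=2: (A-λI) row 1 is [2, 0], so an eigenvector is (0, -1).
General solution: c_1e^(4t)(1,-2) + c_2e^(2t)(0,-1).

x(t) = c_1e^(4t), z(t) = -2c_1e^(4t) - c_2e^(2t)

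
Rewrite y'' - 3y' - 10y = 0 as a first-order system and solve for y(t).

Let x_1 = y, x_2 = y'. Then x_1' = x_2 and x_2' = 10x_1 + 3x_2.
A = [[0,1],[10,3]]; det(A-λI) = λ^2 - 3λ - 10.
Eigenvalues λ = 5, -2 with eigenvectors (1,5), (1,-2).

y(t) = K_1e^(5t) + K_2e^(-2t)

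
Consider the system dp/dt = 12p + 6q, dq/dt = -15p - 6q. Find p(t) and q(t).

Coefficient matrix A = [[12, 6], [-15, -6]].
Characteristic polynomial det(A - λI) = λ^2 - 6λ + 18 = 0.
Eigenvalues λ = 3 ± 3i (complex conjugate pair).
For λ=3+3i: an eigenvector is (1,-2) - i(-1,1) = (1 + i, -2 - i).
A real fundamental pair from Re and Im of e^((3+3i)t)v: X_1 = e^(3t)(cos(3t)·(1,-2) + sin(3t)·(-1,1)), X_2 = e^(3t)(sin(3t)·(1,-2) - cos(3t)·(-1,1)).
General solution: C_1X_1 + C_2X_2.

p(t) = -C_1e^(3t)sin(3t) + C_1e^(3t)cos(3t) + C_2e^(3t)sin(3t) + C_2e^(3t)cos(3t), q(t) = C_1e^(3t)sin(3t) - 2C_1e^(3t)cos(3t) - 2C_2e^(3t)sin(3t) - C_2e^(3t)cos(3t)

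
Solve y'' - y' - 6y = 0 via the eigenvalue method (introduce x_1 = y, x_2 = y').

y(t) = K_1e^(-2t) + K_2e^(3t)

Let x_1 = y, x_2 = y'. Then x_1' = x_2 and x_2' = 6x_1 + x_2.
A = [[0,1],[6,1]]; det(A-λI) = λ^2 - λ - 6.
Eigenvalues λ = -2, 3 with eigenvectors (1,-2), (1,3).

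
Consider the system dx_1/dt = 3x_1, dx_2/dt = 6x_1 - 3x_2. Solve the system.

Coefficient matrix A = [[3, 0], [6, -3]].
Characteristic polynomial det(A - λI) = λ^2 - 9 = 0.
Eigenvalues λ = -3, 3.
For λ=-3: (A-λI) row 1 is [6, 0], so an eigenvector is (0, 1).
For λ=3: (A-λI) row 2 is [6, -6], so an eigenvector is (-1, -1).
General solution: c_1e^(-3t)(0,1) + c_2e^(3t)(-1,-1).

x_1(t) = -c_2e^(3t), x_2(t) = c_1e^(-3t) - c_2e^(3t)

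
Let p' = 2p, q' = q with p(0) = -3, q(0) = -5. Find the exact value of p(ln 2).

-12

A = [[2,0],[0,1]]; eigenvalues λ = 1, 2.
Eigenvectors: (0,1) for λ=1, (-1,0) for λ=2.
From the initial condition, c_1 = -5, c_2 = 3.
p(ln 2) = (-5)(2^1)(0) + (3)(2^2)(-1) = -12.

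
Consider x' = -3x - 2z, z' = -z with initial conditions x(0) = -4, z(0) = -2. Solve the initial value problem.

x(t) = 2e^(-t) - 6e^(-3t), z(t) = -2e^(-t)

Coefficient matrix A = [[-3, -2], [0, -1]].
Characteristic polynomial det(A - λI) = λ^2 + 4λ + 3 = 0.
Eigenvalues λ = -3, -1.
For λ=-3: (A-λI) row 1 is [0, -2], so an eigenvector is (1, 0).
For λ=-1: (A-λI) row 1 is [-2, -2], so an eigenvector is (1, -1).
General solution: K_1e^(-3t)(1,0) + K_2e^(-t)(1,-1).
Applying x(0)=-4, z(0)=-2 gives K_1=-6, K_2=2.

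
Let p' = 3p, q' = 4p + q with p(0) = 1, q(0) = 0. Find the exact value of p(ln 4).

A = [[3,0],[4,1]]; eigenvalues λ = 3, 1.
Eigenvectors: (1,2) for λ=3, (0,1) for λ=1.
From the initial condition, c_1 = 1, c_2 = -2.
p(ln 4) = (1)(4^3)(1) + (-2)(4^1)(0) = 64.

64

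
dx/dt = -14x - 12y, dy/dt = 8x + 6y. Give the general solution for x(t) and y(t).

x(t) = -3K_1e^(-6t) - K_2e^(-2t), y(t) = 2K_1e^(-6t) + K_2e^(-2t)

Coefficient matrix A = [[-14, -12], [8, 6]].
Characteristic polynomial det(A - λI) = λ^2 + 8λ + 12 = 0.
Eigenvalues λ = -6, -2.
For λ=-6: (A-λI) row 1 is [-8, -12], so an eigenvector is (-3, 2).
For λ=-2: (A-λI) row 1 is [-12, -12], so an eigenvector is (-1, 1).
General solution: K_1e^(-6t)(-3,2) + K_2e^(-2t)(-1,1).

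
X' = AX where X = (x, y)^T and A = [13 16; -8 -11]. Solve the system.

x(t) = 2K_1e^(5t) - K_2e^(-3t), y(t) = -K_1e^(5t) + K_2e^(-3t)

Coefficient matrix A = [[13, 16], [-8, -11]].
Characteristic polynomial det(A - λI) = λ^2 - 2λ - 15 = 0.
Eigenvalues λ = 5, -3.
For λ=5: (A-λI) row 1 is [8, 16], so an eigenvector is (2, -1).
For λ=-3: (A-λI) row 1 is [16, 16], so an eigenvector is (-1, 1).
General solution: K_1e^(5t)(2,-1) + K_2e^(-3t)(-1,1).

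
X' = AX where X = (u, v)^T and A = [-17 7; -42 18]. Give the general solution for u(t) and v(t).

u(t) = C_1e^(-3t) + C_2e^(4t), v(t) = 2C_1e^(-3t) + 3C_2e^(4t)

Coefficient matrix A = [[-17, 7], [-42, 18]].
Characteristic polynomial det(A - λI) = λ^2 - λ - 12 = 0.
Eigenvalues λ = -3, 4.
For λ=-3: (A-λI) row 1 is [-14, 7], so an eigenvector is (1, 2).
For λ=4: (A-λI) row 1 is [-21, 7], so an eigenvector is (1, 3).
General solution: C_1e^(-3t)(1,2) + C_2e^(4t)(1,3).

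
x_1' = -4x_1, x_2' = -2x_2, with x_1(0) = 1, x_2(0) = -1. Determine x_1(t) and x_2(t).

Coefficient matrix A = [[-4, 0], [0, -2]].
Characteristic polynomial det(A - λI) = λ^2 + 6λ + 8 = 0.
Eigenvalues λ = -2, -4.
For λ=-2: (A-λI) row 1 is [-2, 0], so an eigenvector is (0, -1).
For λ=-4: (A-λI) row 2 is [0, 2], so an eigenvector is (1, 0).
General solution: c_1e^(-2t)(0,-1) + c_2e^(-4t)(1,0).
Applying x_1(0)=1, x_2(0)=-1 gives c_1=1, c_2=1.

x_1(t) = e^(-4t), x_2(t) = -e^(-2t)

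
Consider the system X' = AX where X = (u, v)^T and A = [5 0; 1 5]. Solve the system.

u(t) = K_2e^(5t), v(t) = K_1e^(5t) + K_2te^(5t) - K_2e^(5t)

Coefficient matrix A = [[5, 0], [1, 5]].
Characteristic polynomial det(A - λI) = λ^2 - 10λ + 25 = 0.
Single eigenvalue λ = 5 with algebraic multiplicity 2.
Eigenvector v = (0,1); generalized eigenvector w with (A-λI)w=v is (1,-1).
General solution: e^(5t)[K_1·v + K_2·(t·v + w)].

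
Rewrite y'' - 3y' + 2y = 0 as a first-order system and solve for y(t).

Let x_1 = y, x_2 = y'. Then x_1' = x_2 and x_2' = -2x_1 + 3x_2.
A = [[0,1],[-2,3]]; det(A-λI) = λ^2 - 3λ + 2.
Eigenvalues λ = 1, 2 with eigenvectors (1,1), (1,2).

y(t) = C_1e^(t) + C_2e^(2t)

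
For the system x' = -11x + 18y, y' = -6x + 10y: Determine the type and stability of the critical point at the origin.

A = [[-11,18],[-6,10]]; det(A-λI) = λ^2 + λ - 2.
λ = 1, -2: opposite signs.

saddle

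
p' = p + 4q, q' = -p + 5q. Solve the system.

p(t) = 2c_1e^(3t) + 2c_2te^(3t) + 3c_2e^(3t), q(t) = c_1e^(3t) + c_2te^(3t) + 2c_2e^(3t)

Coefficient matrix A = [[1, 4], [-1, 5]].
Characteristic polynomial det(A - λI) = λ^2 - 6λ + 9 = 0.
Single eigenvalue λ = 3 with algebraic multiplicity 2.
Eigenvector v = (2,1); generalized eigenvector w with (A-λI)w=v is (3,2).
General solution: e^(3t)[c_1·v + c_2·(t·v + w)].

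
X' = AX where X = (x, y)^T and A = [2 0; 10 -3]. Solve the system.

Coefficient matrix A = [[2, 0], [10, -3]].
Characteristic polynomial det(A - λI) = λ^2 + λ - 6 = 0.
Eigenvalues λ = 2, -3.
For λ=2: (A-λI) row 2 is [10, -5], so an eigenvector is (-1, -2).
For λ=-3: (A-λI) row 1 is [5, 0], so an eigenvector is (0, 1).
General solution: C_1e^(2t)(-1,-2) + C_2e^(-3t)(0,1).

x(t) = -C_1e^(2t), y(t) = -2C_1e^(2t) + C_2e^(-3t)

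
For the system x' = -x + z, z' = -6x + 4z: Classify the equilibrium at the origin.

A = [[-1,1],[-6,4]]; det(A-λI) = λ^2 - 3λ + 2.
λ = 1, 2: both positive.

unstable node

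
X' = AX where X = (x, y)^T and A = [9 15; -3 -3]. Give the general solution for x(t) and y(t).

Coefficient matrix A = [[9, 15], [-3, -3]].
Characteristic polynomial det(A - λI) = λ^2 - 6λ + 18 = 0.
Eigenvalues λ = 3 ± 3i (complex conjugate pair).
For λ=3+3i: an eigenvector is (1,0) - i(2,-1) = (1 - 2i, 0 + i).
A real fundamental pair from Re and Im of e^((3+3i)t)v: X_1 = e^(3t)(cos(3t)·(1,0) + sin(3t)·(2,-1)), X_2 = e^(3t)(sin(3t)·(1,0) - cos(3t)·(2,-1)).
General solution: c_1X_1 + c_2X_2.

x(t) = 2c_1e^(3t)sin(3t) + c_1e^(3t)cos(3t) + c_2e^(3t)sin(3t) - 2c_2e^(3t)cos(3t), y(t) = -c_1e^(3t)sin(3t) + c_2e^(3t)cos(3t)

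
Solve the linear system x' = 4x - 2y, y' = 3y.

x(t) = -2C_1e^(3t) + C_2e^(4t), y(t) = -C_1e^(3t)

Coefficient matrix A = [[4, -2], [0, 3]].
Characteristic polynomial det(A - λI) = λ^2 - 7λ + 12 = 0.
Eigenvalues λ = 3, 4.
For λ=3: (A-λI) row 1 is [1, -2], so an eigenvector is (-2, -1).
For λ=4: (A-λI) row 1 is [0, -2], so an eigenvector is (1, 0).
General solution: C_1e^(3t)(-2,-1) + C_2e^(4t)(1,0).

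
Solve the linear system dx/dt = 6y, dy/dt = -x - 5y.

Coefficient matrix A = [[0, 6], [-1, -5]].
Characteristic polynomial det(A - λI) = λ^2 + 5λ + 6 = 0.
Eigenvalues λ = -2, -3.
For λ=-2: (A-λI) row 1 is [2, 6], so an eigenvector is (-3, 1).
For λ=-3: (A-λI) row 1 is [3, 6], so an eigenvector is (2, -1).
General solution: C_1e^(-2t)(-3,1) + C_2e^(-3t)(2,-1).

x(t) = -3C_1e^(-2t) + 2C_2e^(-3t), y(t) = C_1e^(-2t) - C_2e^(-3t)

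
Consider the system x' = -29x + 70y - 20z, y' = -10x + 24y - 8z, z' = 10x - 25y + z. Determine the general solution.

Coefficient matrix A = [[-29, 70, -20], [-10, 24, -8], [10, -25, 1]].
det(A - λI) = 0 gives eigenvalues λ = -1, -4, 1.
For λ=-1: eigenvector (5,2,0).
For λ=-4: eigenvector (2,1,1).
For λ=1: eigenvector (-10,-4,1).
General solution: c_1e^(-t)(5,2,0) + c_2e^(-4t)(2,1,1) + c_3e^(t)(-10,-4,1).

x(t) = 5c_1e^(-t) + 2c_2e^(-4t) - 10c_3e^(t), y(t) = 2c_1e^(-t) + c_2e^(-4t) - 4c_3e^(t), z(t) = c_2e^(-4t) + c_3e^(t)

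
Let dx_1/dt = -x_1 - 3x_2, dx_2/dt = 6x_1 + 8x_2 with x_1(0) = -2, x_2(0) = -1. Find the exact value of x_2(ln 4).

-6064

A = [[-1,-3],[6,8]]; eigenvalues λ = 2, 5.
Eigenvectors: (1,-1) for λ=2, (-1,2) for λ=5.
From the initial condition, c_1 = -5, c_2 = -3.
x_2(ln 4) = (-5)(4^2)(-1) + (-3)(4^5)(2) = -6064.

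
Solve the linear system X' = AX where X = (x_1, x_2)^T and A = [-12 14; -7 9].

Coefficient matrix A = [[-12, 14], [-7, 9]].
Characteristic polynomial det(A - λI) = λ^2 + 3λ - 10 = 0.
Eigenvalues λ = -5, 2.
For λ=-5: (A-λI) row 1 is [-7, 14], so an eigenvector is (2, 1).
For λ=2: (A-λI) row 1 is [-14, 14], so an eigenvector is (1, 1).
General solution: C_1e^(-5t)(2,1) + C_2e^(2t)(1,1).

x_1(t) = 2C_1e^(-5t) + C_2e^(2t), x_2(t) = C_1e^(-5t) + C_2e^(2t)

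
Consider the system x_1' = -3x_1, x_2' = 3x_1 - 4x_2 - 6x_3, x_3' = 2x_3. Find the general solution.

x_1(t) = K_1e^(-3t), x_2(t) = 3K_1e^(-3t) - K_2e^(2t) + K_3e^(-4t), x_3(t) = K_2e^(2t)

Coefficient matrix A = [[-3, 0, 0], [3, -4, -6], [0, 0, 2]].
det(A - λI) = 0 gives eigenvalues λ = -3, 2, -4.
For λ=-3: eigenvector (1,3,0).
For λ=2: eigenvector (0,-1,1).
For λ=-4: eigenvector (0,1,0).
General solution: K_1e^(-3t)(1,3,0) + K_2e^(2t)(0,-1,1) + K_3e^(-4t)(0,1,0).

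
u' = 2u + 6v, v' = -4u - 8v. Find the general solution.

Coefficient matrix A = [[2, 6], [-4, -8]].
Characteristic polynomial det(A - λI) = λ^2 + 6λ + 8 = 0.
Eigenvalues λ = -4, -2.
For λ=-4: (A-λI) row 1 is [6, 6], so an eigenvector is (1, -1).
For λ=-2: (A-λI) row 1 is [4, 6], so an eigenvector is (3, -2).
General solution: C_1e^(-4t)(1,-1) + C_2e^(-2t)(3,-2).

u(t) = C_1e^(-4t) + 3C_2e^(-2t), v(t) = -C_1e^(-4t) - 2C_2e^(-2t)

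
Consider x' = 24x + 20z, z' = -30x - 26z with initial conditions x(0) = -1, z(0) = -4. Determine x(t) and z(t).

Coefficient matrix A = [[24, 20], [-30, -26]].
Characteristic polynomial det(A - λI) = λ^2 + 2λ - 24 = 0.
Eigenvalues λ = 4, -6.
For λ=4: (A-λI) row 1 is [20, 20], so an eigenvector is (-1, 1).
For λ=-6: (A-λI) row 1 is [30, 20], so an eigenvector is (-2, 3).
General solution: K_1e^(4t)(-1,1) + K_2e^(-6t)(-2,3).
Applying x(0)=-1, z(0)=-4 gives K_1=11, K_2=-5.

x(t) = -11e^(4t) + 10e^(-6t), z(t) = 11e^(4t) - 15e^(-6t)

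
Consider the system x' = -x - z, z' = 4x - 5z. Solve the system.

x(t) = -C_1e^(-3t) - C_2te^(-3t), z(t) = -2C_1e^(-3t) - 2C_2te^(-3t) + C_2e^(-3t)

Coefficient matrix A = [[-1, -1], [4, -5]].
Characteristic polynomial det(A - λI) = λ^2 + 6λ + 9 = 0.
Single eigenvalue λ = -3 with algebraic multiplicity 2.
Eigenvector v = (-1,-2); generalized eigenvector w with (A-λI)w=v is (0,1).
General solution: e^(-3t)[C_1·v + C_2·(t·v + w)].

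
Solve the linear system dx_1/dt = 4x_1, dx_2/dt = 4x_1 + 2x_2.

Coefficient matrix A = [[4, 0], [4, 2]].
Characteristic polynomial det(A - λI) = λ^2 - 6λ + 8 = 0.
Eigenvalues λ = 2, 4.
For λ=2: (A-λI) row 1 is [2, 0], so an eigenvector is (0, 1).
For λ=4: (A-λI) row 2 is [4, -2], so an eigenvector is (-1, -2).
General solution: C_1e^(2t)(0,1) + C_2e^(4t)(-1,-2).

x_1(t) = -C_2e^(4t), x_2(t) = C_1e^(2t) - 2C_2e^(4t)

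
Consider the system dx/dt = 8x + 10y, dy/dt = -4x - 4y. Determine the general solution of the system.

Coefficient matrix A = [[8, 10], [-4, -4]].
Characteristic polynomial det(A - λI) = λ^2 - 4λ + 8 = 0.
Eigenvalues λ = 2 ± 2i (complex conjugate pair).
For λ=2+2i: an eigenvector is (-2,1) - i(-1,1) = (-2 + i, 1 - i).
A real fundamental pair from Re and Im of e^((2+2i)t)v: X_1 = e^(2t)(cos(2t)·(-2,1) + sin(2t)·(-1,1)), X_2 = e^(2t)(sin(2t)·(-2,1) - cos(2t)·(-1,1)).
General solution: C_1X_1 + C_2X_2.

x(t) = -C_1e^(2t)sin(2t) - 2C_1e^(2t)cos(2t) - 2C_2e^(2t)sin(2t) + C_2e^(2t)cos(2t), y(t) = C_1e^(2t)sin(2t) + C_1e^(2t)cos(2t) + C_2e^(2t)sin(2t) - C_2e^(2t)cos(2t)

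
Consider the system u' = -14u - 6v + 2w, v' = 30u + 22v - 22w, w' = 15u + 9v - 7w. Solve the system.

Coefficient matrix A = [[-14, -6, 2], [30, 22, -22], [15, 9, -7]].
det(A - λI) = 0 gives eigenvalues λ = -4, 4, 1.
For λ=-4: eigenvector (1,-2,-1).
For λ=4: eigenvector (-2,7,3).
For λ=1: eigenvector (-2,6,3).
General solution: c_1e^(-4t)(1,-2,-1) + c_2e^(4t)(-2,7,3) + c_3e^(t)(-2,6,3).

u(t) = c_1e^(-4t) - 2c_2e^(4t) - 2c_3e^(t), v(t) = -2c_1e^(-4t) + 7c_2e^(4t) + 6c_3e^(t), w(t) = -c_1e^(-4t) + 3c_2e^(4t) + 3c_3e^(t)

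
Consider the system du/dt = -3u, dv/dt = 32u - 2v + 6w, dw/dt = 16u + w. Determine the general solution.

u(t) = K_1e^(-3t), v(t) = -8K_1e^(-3t) + 2K_2e^(t) + K_3e^(-2t), w(t) = -4K_1e^(-3t) + K_2e^(t)

Coefficient matrix A = [[-3, 0, 0], [32, -2, 6], [16, 0, 1]].
det(A - λI) = 0 gives eigenvalues λ = -3, 1, -2.
For λ=-3: eigenvector (1,-8,-4).
For λ=1: eigenvector (0,2,1).
For λ=-2: eigenvector (0,1,0).
General solution: K_1e^(-3t)(1,-8,-4) + K_2e^(t)(0,2,1) + K_3e^(-2t)(0,1,0).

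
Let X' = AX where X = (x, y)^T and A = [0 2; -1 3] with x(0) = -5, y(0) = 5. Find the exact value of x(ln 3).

A = [[0,2],[-1,3]]; eigenvalues λ = 2, 1.
Eigenvectors: (1,1) for λ=2, (-2,-1) for λ=1.
From the initial condition, c_1 = 15, c_2 = 10.
x(ln 3) = (15)(3^2)(1) + (10)(3^1)(-2) = 75.

75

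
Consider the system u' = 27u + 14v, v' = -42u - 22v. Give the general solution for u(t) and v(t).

u(t) = 2K_1e^(6t) - K_2e^(-t), v(t) = -3K_1e^(6t) + 2K_2e^(-t)

Coefficient matrix A = [[27, 14], [-42, -22]].
Characteristic polynomial det(A - λI) = λ^2 - 5λ - 6 = 0.
Eigenvalues λ = 6, -1.
For λ=6: (A-λI) row 1 is [21, 14], so an eigenvector is (2, -3).
For λ=-1: (A-λI) row 1 is [28, 14], so an eigenvector is (-1, 2).
General solution: K_1e^(6t)(2,-3) + K_2e^(-t)(-1,2).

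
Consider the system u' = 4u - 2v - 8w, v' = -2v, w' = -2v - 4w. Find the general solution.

u(t) = K_1e^(4t) + K_2e^(-4t) + K_3e^(-2t), v(t) = -K_3e^(-2t), w(t) = K_2e^(-4t) + K_3e^(-2t)

Coefficient matrix A = [[4, -2, -8], [0, -2, 0], [0, -2, -4]].
det(A - λI) = 0 gives eigenvalues λ = 4, -4, -2.
For λ=4: eigenvector (1,0,0).
For λ=-4: eigenvector (1,0,1).
For λ=-2: eigenvector (1,-1,1).
General solution: K_1e^(4t)(1,0,0) + K_2e^(-4t)(1,0,1) + K_3e^(-2t)(1,-1,1).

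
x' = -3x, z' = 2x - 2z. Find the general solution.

x(t) = -c_1e^(-3t), z(t) = 2c_1e^(-3t) - c_2e^(-2t)

Coefficient matrix A = [[-3, 0], [2, -2]].
Characteristic polynomial det(A - λI) = λ^2 + 5λ + 6 = 0.
Eigenvalues λ = -3, -2.
For λ=-3: (A-λI) row 2 is [2, 1], so an eigenvector is (-1, 2).
For λ=-2: (A-λI) row 1 is [-1, 0], so an eigenvector is (0, -1).
General solution: c_1e^(-3t)(-1,2) + c_2e^(-2t)(0,-1).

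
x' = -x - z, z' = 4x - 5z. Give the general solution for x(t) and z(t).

Coefficient matrix A = [[-1, -1], [4, -5]].
Characteristic polynomial det(A - λI) = λ^2 + 6λ + 9 = 0.
Single eigenvalue λ = -3 with algebraic multiplicity 2.
Eigenvector v = (1,2); generalized eigenvector w with (A-λI)w=v is (1,1).
General solution: e^(-3t)[K_1·v + K_2·(t·v + w)].

x(t) = K_1e^(-3t) + K_2te^(-3t) + K_2e^(-3t), z(t) = 2K_1e^(-3t) + 2K_2te^(-3t) + K_2e^(-3t)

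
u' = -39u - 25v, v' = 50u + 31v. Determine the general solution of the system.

Coefficient matrix A = [[-39, -25], [50, 31]].
Characteristic polynomial det(A - λI) = λ^2 + 8λ + 41 = 0.
Eigenvalues λ = -4 ± 5i (complex conjugate pair).
For λ=-4+5i: an eigenvector is (1,-1) - i(-2,3) = (1 + 2i, -1 - 3i).
A real fundamental pair from Re and Im of e^((-4+5i)t)v: X_1 = e^(-4t)(cos(5t)·(1,-1) + sin(5t)·(-2,3)), X_2 = e^(-4t)(sin(5t)·(1,-1) - cos(5t)·(-2,3)).
General solution: K_1X_1 + K_2X_2.

u(t) = -2K_1e^(-4t)sin(5t) + K_1e^(-4t)cos(5t) + K_2e^(-4t)sin(5t) + 2K_2e^(-4t)cos(5t), v(t) = 3K_1e^(-4t)sin(5t) - K_1e^(-4t)cos(5t) - K_2e^(-4t)sin(5t) - 3K_2e^(-4t)cos(5t)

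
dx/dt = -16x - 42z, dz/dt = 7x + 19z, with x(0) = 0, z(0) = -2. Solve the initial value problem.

x(t) = 12e^(5t) - 12e^(-2t), z(t) = -6e^(5t) + 4e^(-2t)

Coefficient matrix A = [[-16, -42], [7, 19]].
Characteristic polynomial det(A - λI) = λ^2 - 3λ - 10 = 0.
Eigenvalues λ = 5, -2.
For λ=5: (A-λI) row 1 is [-21, -42], so an eigenvector is (-2, 1).
For λ=-2: (A-λI) row 1 is [-14, -42], so an eigenvector is (-3, 1).
General solution: c_1e^(5t)(-2,1) + c_2e^(-2t)(-3,1).
Applying x(0)=0, z(0)=-2 gives c_1=-6, c_2=4.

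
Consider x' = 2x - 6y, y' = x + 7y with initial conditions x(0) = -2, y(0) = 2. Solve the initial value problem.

Coefficient matrix A = [[2, -6], [1, 7]].
Characteristic polynomial det(A - λI) = λ^2 - 9λ + 20 = 0.
Eigenvalues λ = 5, 4.
For λ=5: (A-λI) row 1 is [-3, -6], so an eigenvector is (2, -1).
For λ=4: (A-λI) row 1 is [-2, -6], so an eigenvector is (-3, 1).
General solution: c_1e^(5t)(2,-1) + c_2e^(4t)(-3,1).
Applying x(0)=-2, y(0)=2 gives c_1=-4, c_2=-2.

x(t) = -8e^(5t) + 6e^(4t), y(t) = 4e^(5t) - 2e^(4t)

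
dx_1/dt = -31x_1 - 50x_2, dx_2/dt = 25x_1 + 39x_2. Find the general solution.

Coefficient matrix A = [[-31, -50], [25, 39]].
Characteristic polynomial det(A - λI) = λ^2 - 8λ + 41 = 0.
Eigenvalues λ = 4 ± 5i (complex conjugate pair).
For λ=4+5i: an eigenvector is (-1,1) - i(-3,2) = (-1 + 3i, 1 - 2i).
A real fundamental pair from Re and Im of e^((4+5i)t)v: X_1 = e^(4t)(cos(5t)·(-1,1) + sin(5t)·(-3,2)), X_2 = e^(4t)(sin(5t)·(-1,1) - cos(5t)·(-3,2)).
General solution: K_1X_1 + K_2X_2.

x_1(t) = -3K_1e^(4t)sin(5t) - K_1e^(4t)cos(5t) - K_2e^(4t)sin(5t) + 3K_2e^(4t)cos(5t), x_2(t) = 2K_1e^(4t)sin(5t) + K_1e^(4t)cos(5t) + K_2e^(4t)sin(5t) - 2K_2e^(4t)cos(5t)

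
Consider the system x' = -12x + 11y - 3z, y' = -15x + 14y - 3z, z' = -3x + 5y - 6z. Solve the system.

x(t) = -3c_1e^(-3t) + 2c_2e^(3t) + c_3e^(-4t), y(t) = -3c_1e^(-3t) + 3c_2e^(3t) + c_3e^(-4t), z(t) = -2c_1e^(-3t) + c_2e^(3t) + c_3e^(-4t)

Coefficient matrix A = [[-12, 11, -3], [-15, 14, -3], [-3, 5, -6]].
det(A - λI) = 0 gives eigenvalues λ = -3, 3, -4.
For λ=-3: eigenvector (-3,-3,-2).
For λ=3: eigenvector (2,3,1).
For λ=-4: eigenvector (1,1,1).
General solution: c_1e^(-3t)(-3,-3,-2) + c_2e^(3t)(2,3,1) + c_3e^(-4t)(1,1,1).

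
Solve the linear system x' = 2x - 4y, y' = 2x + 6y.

x(t) = -K_1e^(4t)sin(2t) + K_1e^(4t)cos(2t) + K_2e^(4t)sin(2t) + K_2e^(4t)cos(2t), y(t) = K_1e^(4t)sin(2t) - K_2e^(4t)cos(2t)

Coefficient matrix A = [[2, -4], [2, 6]].
Characteristic polynomial det(A - λI) = λ^2 - 8λ + 20 = 0.
Eigenvalues λ = 4 ± 2i (complex conjugate pair).
For λ=4+2i: an eigenvector is (1,0) - i(-1,1) = (1 + i, 0 - i).
A real fundamental pair from Re and Im of e^((4+2i)t)v: X_1 = e^(4t)(cos(2t)·(1,0) + sin(2t)·(-1,1)), X_2 = e^(4t)(sin(2t)·(1,0) - cos(2t)·(-1,1)).
General solution: K_1X_1 + K_2X_2.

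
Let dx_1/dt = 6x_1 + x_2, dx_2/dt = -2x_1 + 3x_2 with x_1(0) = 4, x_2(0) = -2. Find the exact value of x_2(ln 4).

A = [[6,1],[-2,3]]; eigenvalues λ = 4, 5.
Eigenvectors: (-1,2) for λ=4, (-1,1) for λ=5.
From the initial condition, c_1 = 2, c_2 = -6.
x_2(ln 4) = (2)(4^4)(2) + (-6)(4^5)(1) = -5120.

-5120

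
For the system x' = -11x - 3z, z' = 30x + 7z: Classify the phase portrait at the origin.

stable spiral

A = [[-11,-3],[30,7]]; det(A-λI) = λ^2 + 4λ + 13.
λ = -2 ± 3i: negative real part.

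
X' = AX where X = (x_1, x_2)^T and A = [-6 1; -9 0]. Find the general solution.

Coefficient matrix A = [[-6, 1], [-9, 0]].
Characteristic polynomial det(A - λI) = λ^2 + 6λ + 9 = 0.
Single eigenvalue λ = -3 with algebraic multiplicity 2.
Eigenvector v = (-1,-3); generalized eigenvector w with (A-λI)w=v is (1,2).
General solution: e^(-3t)[K_1·v + K_2·(t·v + w)].

x_1(t) = -K_1e^(-3t) - K_2te^(-3t) + K_2e^(-3t), x_2(t) = -3K_1e^(-3t) - 3K_2te^(-3t) + 2K_2e^(-3t)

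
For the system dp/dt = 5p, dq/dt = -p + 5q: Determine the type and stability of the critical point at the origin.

unstable improper node

A = [[5,0],[-1,5]]; det(A-λI) = λ^2 - 10λ + 25.
repeated λ = 5 with a single eigenvector.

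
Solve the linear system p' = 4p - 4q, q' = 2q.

Coefficient matrix A = [[4, -4], [0, 2]].
Characteristic polynomial det(A - λI) = λ^2 - 6λ + 8 = 0.
Eigenvalues λ = 2, 4.
For λ=2: (A-λI) row 1 is [2, -4], so an eigenvector is (-2, -1).
For λ=4: (A-λI) row 1 is [0, -4], so an eigenvector is (1, 0).
General solution: C_1e^(2t)(-2,-1) + C_2e^(4t)(1,0).

p(t) = -2C_1e^(2t) + C_2e^(4t), q(t) = -C_1e^(2t)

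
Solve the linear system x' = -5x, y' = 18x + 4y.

Coefficient matrix A = [[-5, 0], [18, 4]].
Characteristic polynomial det(A - λI) = λ^2 + λ - 20 = 0.
Eigenvalues λ = -5, 4.
For λ=-5: (A-λI) row 2 is [18, 9], so an eigenvector is (1, -2).
For λ=4: (A-λI) row 1 is [-9, 0], so an eigenvector is (0, 1).
General solution: c_1e^(-5t)(1,-2) + c_2e^(4t)(0,1).

x(t) = c_1e^(-5t), y(t) = -2c_1e^(-5t) + c_2e^(4t)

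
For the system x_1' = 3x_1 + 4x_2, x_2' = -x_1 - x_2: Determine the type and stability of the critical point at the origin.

unstable improper node

A = [[3,4],[-1,-1]]; det(A-λI) = λ^2 - 2λ + 1.
repeated λ = 1 with a single eigenvector.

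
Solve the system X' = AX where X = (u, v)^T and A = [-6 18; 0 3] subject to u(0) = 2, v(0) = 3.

u(t) = 6e^(3t) - 4e^(-6t), v(t) = 3e^(3t)

Coefficient matrix A = [[-6, 18], [0, 3]].
Characteristic polynomial det(A - λI) = λ^2 + 3λ - 18 = 0.
Eigenvalues λ = 3, -6.
For λ=3: (A-λI) row 1 is [-9, 18], so an eigenvector is (2, 1).
For λ=-6: (A-λI) row 1 is [0, 18], so an eigenvector is (1, 0).
General solution: K_1e^(3t)(2,1) + K_2e^(-6t)(1,0).
Applying u(0)=2, v(0)=3 gives K_1=3, K_2=-4.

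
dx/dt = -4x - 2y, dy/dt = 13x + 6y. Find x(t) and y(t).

Coefficient matrix A = [[-4, -2], [13, 6]].
Characteristic polynomial det(A - λI) = λ^2 - 2λ + 2 = 0.
Eigenvalues λ = 1 ± i (complex conjugate pair).
For λ=1+i: an eigenvector is (1,-3) - i(1,-2) = (1 - i, -3 + 2i).
A real fundamental pair from Re and Im of e^((1+i)t)v: X_1 = e^(t)(cos(t)·(1,-3) + sin(t)·(1,-2)), X_2 = e^(t)(sin(t)·(1,-3) - cos(t)·(1,-2)).
General solution: c_1X_1 + c_2X_2.

x(t) = c_1e^(t)sin(t) + c_1e^(t)cos(t) + c_2e^(t)sin(t) - c_2e^(t)cos(t), y(t) = -2c_1e^(t)sin(t) - 3c_1e^(t)cos(t) - 3c_2e^(t)sin(t) + 2c_2e^(t)cos(t)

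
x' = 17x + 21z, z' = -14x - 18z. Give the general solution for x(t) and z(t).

x(t) = -3K_1e^(3t) + K_2e^(-4t), z(t) = 2K_1e^(3t) - K_2e^(-4t)

Coefficient matrix A = [[17, 21], [-14, -18]].
Characteristic polynomial det(A - λI) = λ^2 + λ - 12 = 0.
Eigenvalues λ = 3, -4.
For λ=3: (A-λI) row 1 is [14, 21], so an eigenvector is (-3, 2).
For λ=-4: (A-λI) row 1 is [21, 21], so an eigenvector is (1, -1).
General solution: K_1e^(3t)(-3,2) + K_2e^(-4t)(1,-1).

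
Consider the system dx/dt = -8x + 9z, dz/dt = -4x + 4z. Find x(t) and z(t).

x(t) = 3K_1e^(-2t) + 3K_2te^(-2t) - 2K_2e^(-2t), z(t) = 2K_1e^(-2t) + 2K_2te^(-2t) - K_2e^(-2t)

Coefficient matrix A = [[-8, 9], [-4, 4]].
Characteristic polynomial det(A - λI) = λ^2 + 4λ + 4 = 0.
Single eigenvalue λ = -2 with algebraic multiplicity 2.
Eigenvector v = (3,2); generalized eigenvector w with (A-λI)w=v is (-2,-1).
General solution: e^(-2t)[K_1·v + K_2·(t·v + w)].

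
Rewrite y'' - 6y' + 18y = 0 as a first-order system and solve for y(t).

Let x_1 = y, x_2 = y'. Then x_1' = x_2 and x_2' = -18x_1 + 6x_2.
A = [[0,1],[-18,6]]; det(A-λI) = λ^2 - 6λ + 18.
Eigenvalues λ = 3 ± 3i.

y(t) = K_1e^(3t)cos(3t) + K_2e^(3t)sin(3t)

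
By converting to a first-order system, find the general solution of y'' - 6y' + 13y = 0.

Let x_1 = y, x_2 = y'. Then x_1' = x_2 and x_2' = -13x_1 + 6x_2.
A = [[0,1],[-13,6]]; det(A-λI) = λ^2 - 6λ + 13.
Eigenvalues λ = 3 ± 2i.

y(t) = C_1e^(3t)cos(2t) + C_2e^(3t)sin(2t)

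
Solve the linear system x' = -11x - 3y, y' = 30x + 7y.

x(t) = c_1e^(-2t)sin(3t) - c_2e^(-2t)cos(3t), y(t) = -3c_1e^(-2t)sin(3t) - c_1e^(-2t)cos(3t) - c_2e^(-2t)sin(3t) + 3c_2e^(-2t)cos(3t)

Coefficient matrix A = [[-11, -3], [30, 7]].
Characteristic polynomial det(A - λI) = λ^2 + 4λ + 13 = 0.
Eigenvalues λ = -2 ± 3i (complex conjugate pair).
For λ=-2+3i: an eigenvector is (0,-1) - i(1,-3) = (0 - i, -1 + 3i).
A real fundamental pair from Re and Im of e^((-2+3i)t)v: X_1 = e^(-2t)(cos(3t)·(0,-1) + sin(3t)·(1,-3)), X_2 = e^(-2t)(sin(3t)·(0,-1) - cos(3t)·(1,-3)).
General solution: c_1X_1 + c_2X_2.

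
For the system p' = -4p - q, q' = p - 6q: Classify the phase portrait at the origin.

A = [[-4,-1],[1,-6]]; det(A-λI) = λ^2 + 10λ + 25.
repeated λ = -5 with a single eigenvector.

stable improper node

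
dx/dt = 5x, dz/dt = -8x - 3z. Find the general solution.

x(t) = -c_2e^(5t), z(t) = c_1e^(-3t) + c_2e^(5t)

Coefficient matrix A = [[5, 0], [-8, -3]].
Characteristic polynomial det(A - λI) = λ^2 - 2λ - 15 = 0.
Eigenvalues λ = -3, 5.
For λ=-3: (A-λI) row 1 is [8, 0], so an eigenvector is (0, 1).
For λ=5: (A-λI) row 2 is [-8, -8], so an eigenvector is (-1, 1).
General solution: c_1e^(-3t)(0,1) + c_2e^(5t)(-1,1).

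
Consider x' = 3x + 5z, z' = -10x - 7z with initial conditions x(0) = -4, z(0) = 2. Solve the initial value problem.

x(t) = -2e^(-2t)sin(5t) - 4e^(-2t)cos(5t), z(t) = 6e^(-2t)sin(5t) + 2e^(-2t)cos(5t)

Coefficient matrix A = [[3, 5], [-10, -7]].
Characteristic polynomial det(A - λI) = λ^2 + 4λ + 29 = 0.
Eigenvalues λ = -2 ± 5i (complex conjugate pair).
For λ=-2+5i: an eigenvector is (-1,1) - i(0,1) = (-1, 1 - i).
A real fundamental pair from Re and Im of e^((-2+5i)t)v: X_1 = e^(-2t)(cos(5t)·(-1,1) + sin(5t)·(0,1)), X_2 = e^(-2t)(sin(5t)·(-1,1) - cos(5t)·(0,1)).
General solution: K_1X_1 + K_2X_2.
Applying x(0)=-4, z(0)=2 gives K_1=4, K_2=2.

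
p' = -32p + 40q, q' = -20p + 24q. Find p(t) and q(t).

Coefficient matrix A = [[-32, 40], [-20, 24]].
Characteristic polynomial det(A - λI) = λ^2 + 8λ + 32 = 0.
Eigenvalues λ = -4 ± 4i (complex conjugate pair).
For λ=-4+4i: an eigenvector is (3,2) - i(-1,-1) = (3 + i, 2 + i).
A real fundamental pair from Re and Im of e^((-4+4i)t)v: X_1 = e^(-4t)(cos(4t)·(3,2) + sin(4t)·(-1,-1)), X_2 = e^(-4t)(sin(4t)·(3,2) - cos(4t)·(-1,-1)).
General solution: c_1X_1 + c_2X_2.

p(t) = -c_1e^(-4t)sin(4t) + 3c_1e^(-4t)cos(4t) + 3c_2e^(-4t)sin(4t) + c_2e^(-4t)cos(4t), q(t) = -c_1e^(-4t)sin(4t) + 2c_1e^(-4t)cos(4t) + 2c_2e^(-4t)sin(4t) + c_2e^(-4t)cos(4t)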